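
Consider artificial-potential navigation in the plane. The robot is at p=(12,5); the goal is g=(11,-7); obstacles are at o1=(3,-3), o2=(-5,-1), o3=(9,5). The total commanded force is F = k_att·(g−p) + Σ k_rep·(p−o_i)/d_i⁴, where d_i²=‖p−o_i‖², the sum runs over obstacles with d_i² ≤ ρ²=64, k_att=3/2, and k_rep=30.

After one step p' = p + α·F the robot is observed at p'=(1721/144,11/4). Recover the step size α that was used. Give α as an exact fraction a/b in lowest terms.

F_att = 3/2·(g−p) = 3/2·(-1,-12) = (-1.5000,-18.0000)
o1: d²=145 > ρ²=64 → inactive
o2: d²=325 > ρ²=64 → inactive
o3: d²=9 ≤ ρ²=64; F_rep = 30·(3,0)/9² = (1.1111,0.0000)
F = F_att + ΣF_rep = (-0.3889,-18.0000)
Δp = p'−p = (-0.0486,-2.2500); α = Δx/Fx = (-7/144) / (-7/18) = 1/8
check: Δy/Fy = (-9/4) / (-18) = 1/8 ✓

α = 1/8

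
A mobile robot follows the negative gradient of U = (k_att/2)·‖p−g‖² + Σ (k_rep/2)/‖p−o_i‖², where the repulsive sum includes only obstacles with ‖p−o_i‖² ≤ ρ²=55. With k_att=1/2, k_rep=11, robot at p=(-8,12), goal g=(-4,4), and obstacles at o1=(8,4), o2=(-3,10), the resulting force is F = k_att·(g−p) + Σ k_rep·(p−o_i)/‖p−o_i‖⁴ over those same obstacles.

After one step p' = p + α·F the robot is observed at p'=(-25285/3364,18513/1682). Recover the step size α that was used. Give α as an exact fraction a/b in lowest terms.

F_att = 1/2·(g−p) = 1/2·(4,-8) = (2.0000,-4.0000)
o1: d²=320 > ρ²=55 → inactive
o2: d²=29 ≤ ρ²=55; F_rep = 11·(-5,2)/29² = (-0.0654,0.0262)
F = F_att + ΣF_rep = (1.9346,-3.9738)
Δp = p'−p = (0.4837,-0.9935); α = Δx/Fx = (1627/3364) / (1627/841) = 1/4
check: Δy/Fy = (-1671/1682) / (-3342/841) = 1/4 ✓

α = 1/4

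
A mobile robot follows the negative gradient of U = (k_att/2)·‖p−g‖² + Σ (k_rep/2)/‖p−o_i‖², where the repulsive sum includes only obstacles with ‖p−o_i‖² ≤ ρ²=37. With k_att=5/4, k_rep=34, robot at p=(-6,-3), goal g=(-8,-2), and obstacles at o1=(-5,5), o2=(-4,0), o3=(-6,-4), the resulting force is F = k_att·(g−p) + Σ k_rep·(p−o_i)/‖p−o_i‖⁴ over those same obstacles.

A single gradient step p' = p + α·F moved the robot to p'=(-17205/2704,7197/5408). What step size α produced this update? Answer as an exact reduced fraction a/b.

F_att = 5/4·(g−p) = 5/4·(-2,1) = (-2.5000,1.2500)
o1: d²=65 > ρ²=37 → inactive
o2: d²=13 ≤ ρ²=37; F_rep = 34·(-2,-3)/13² = (-0.4024,-0.6036)
o3: d²=1 ≤ ρ²=37; F_rep = 34·(0,1)/1² = (0.0000,34.0000)
F = F_att + ΣF_rep = (-2.9024,34.6464)
Δp = p'−p = (-0.3628,4.3308); α = Δx/Fx = (-981/2704) / (-981/338) = 1/8
check: Δy/Fy = (23421/5408) / (23421/676) = 1/8 ✓

α = 1/8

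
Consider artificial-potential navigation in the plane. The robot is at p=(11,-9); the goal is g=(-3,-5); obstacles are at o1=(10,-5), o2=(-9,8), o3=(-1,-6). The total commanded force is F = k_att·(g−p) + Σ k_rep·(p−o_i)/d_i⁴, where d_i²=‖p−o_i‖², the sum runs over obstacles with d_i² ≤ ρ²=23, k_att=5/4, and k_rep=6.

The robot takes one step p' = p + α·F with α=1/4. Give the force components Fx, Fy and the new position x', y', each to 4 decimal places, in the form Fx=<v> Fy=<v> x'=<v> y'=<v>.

Fx=-17.4792 Fy=4.9170 x'=6.6302 y'=-7.7708

F_att = 5/4·(g−p) = 5/4·(-14,4) = (-17.5000,5.0000)
o1: d²=17 ≤ ρ²=23; F_rep = 6·(1,-4)/17² = (0.0208,-0.0830)
o2: d²=689 > ρ²=23 → inactive
o3: d²=153 > ρ²=23 → inactive
F = F_att + ΣF_rep = (-17.4792,4.9170)
p' = p + 1/4·F = (6.6302,-7.7708)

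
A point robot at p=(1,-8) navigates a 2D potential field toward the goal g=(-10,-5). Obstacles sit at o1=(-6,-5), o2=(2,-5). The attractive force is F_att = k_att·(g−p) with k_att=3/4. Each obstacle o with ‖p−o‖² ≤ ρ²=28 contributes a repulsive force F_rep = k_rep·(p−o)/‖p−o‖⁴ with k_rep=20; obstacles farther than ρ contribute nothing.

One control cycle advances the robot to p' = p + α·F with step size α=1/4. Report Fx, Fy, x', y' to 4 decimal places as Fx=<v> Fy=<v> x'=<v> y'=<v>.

F_att = 3/4·(g−p) = 3/4·(-11,3) = (-8.2500,2.2500)
o1: d²=58 > ρ²=28 → inactive
o2: d²=10 ≤ ρ²=28; F_rep = 20·(-1,-3)/10² = (-0.2000,-0.6000)
F = F_att + ΣF_rep = (-8.4500,1.6500)
p' = p + 1/4·F = (-1.1125,-7.5875)

Fx=-8.4500 Fy=1.6500 x'=-1.1125 y'=-7.5875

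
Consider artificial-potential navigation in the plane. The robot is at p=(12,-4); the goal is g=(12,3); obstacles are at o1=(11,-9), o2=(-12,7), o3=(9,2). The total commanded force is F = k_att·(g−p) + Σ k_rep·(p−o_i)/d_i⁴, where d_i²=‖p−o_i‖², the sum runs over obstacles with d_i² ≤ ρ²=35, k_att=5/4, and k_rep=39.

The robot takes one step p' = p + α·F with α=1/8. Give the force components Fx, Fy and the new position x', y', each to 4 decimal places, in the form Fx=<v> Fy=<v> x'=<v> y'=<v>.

Fx=0.0577 Fy=9.0385 x'=12.0072 y'=-2.8702

F_att = 5/4·(g−p) = 5/4·(0,7) = (0.0000,8.7500)
o1: d²=26 ≤ ρ²=35; F_rep = 39·(1,5)/26² = (0.0577,0.2885)
o2: d²=697 > ρ²=35 → inactive
o3: d²=45 > ρ²=35 → inactive
F = F_att + ΣF_rep = (0.0577,9.0385)
p' = p + 1/8·F = (12.0072,-2.8702)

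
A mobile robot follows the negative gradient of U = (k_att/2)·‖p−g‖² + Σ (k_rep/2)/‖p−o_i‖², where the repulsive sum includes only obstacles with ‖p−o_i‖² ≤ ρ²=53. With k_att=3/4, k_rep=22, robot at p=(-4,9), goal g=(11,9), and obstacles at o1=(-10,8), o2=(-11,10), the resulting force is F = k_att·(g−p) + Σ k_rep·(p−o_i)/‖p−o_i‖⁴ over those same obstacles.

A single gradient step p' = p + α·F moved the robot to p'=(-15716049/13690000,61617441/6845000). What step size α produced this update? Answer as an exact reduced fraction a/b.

F_att = 3/4·(g−p) = 3/4·(15,0) = (11.2500,0.0000)
o1: d²=37 ≤ ρ²=53; F_rep = 22·(6,1)/37² = (0.0964,0.0161)
o2: d²=50 ≤ ρ²=53; F_rep = 22·(7,-1)/50² = (0.0616,-0.0088)
F = F_att + ΣF_rep = (11.4080,0.0073)
Δp = p'−p = (2.8520,0.0018); α = Δx/Fx = (39043951/13690000) / (39043951/3422500) = 1/4
check: Δy/Fy = (12441/6845000) / (12441/1711250) = 1/4 ✓

α = 1/4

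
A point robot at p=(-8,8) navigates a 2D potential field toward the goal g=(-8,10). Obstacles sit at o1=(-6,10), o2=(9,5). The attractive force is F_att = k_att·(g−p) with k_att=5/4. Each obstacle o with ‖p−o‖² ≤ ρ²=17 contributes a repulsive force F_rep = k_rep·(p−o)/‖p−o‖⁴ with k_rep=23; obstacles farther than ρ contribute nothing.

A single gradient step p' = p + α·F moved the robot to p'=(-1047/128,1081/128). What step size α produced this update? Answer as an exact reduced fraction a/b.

F_att = 5/4·(g−p) = 5/4·(0,2) = (0.0000,2.5000)
o1: d²=8 ≤ ρ²=17; F_rep = 23·(-2,-2)/8² = (-0.7188,-0.7188)
o2: d²=298 > ρ²=17 → inactive
F = F_att + ΣF_rep = (-0.7188,1.7812)
Δp = p'−p = (-0.1797,0.4453); α = Δx/Fx = (-23/128) / (-23/32) = 1/4
check: Δy/Fy = (57/128) / (57/32) = 1/4 ✓

α = 1/4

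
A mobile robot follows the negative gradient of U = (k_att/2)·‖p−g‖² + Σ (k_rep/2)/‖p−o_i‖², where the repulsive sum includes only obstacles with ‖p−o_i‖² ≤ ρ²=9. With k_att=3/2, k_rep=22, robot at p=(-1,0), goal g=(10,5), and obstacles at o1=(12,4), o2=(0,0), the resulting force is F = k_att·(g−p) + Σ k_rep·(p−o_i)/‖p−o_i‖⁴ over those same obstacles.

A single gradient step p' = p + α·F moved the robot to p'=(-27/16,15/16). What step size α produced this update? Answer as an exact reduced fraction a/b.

F_att = 3/2·(g−p) = 3/2·(11,5) = (16.5000,7.5000)
o1: d²=185 > ρ²=9 → inactive
o2: d²=1 ≤ ρ²=9; F_rep = 22·(-1,0)/1² = (-22.0000,0.0000)
F = F_att + ΣF_rep = (-5.5000,7.5000)
Δp = p'−p = (-0.6875,0.9375); α = Δx/Fx = (-11/16) / (-11/2) = 1/8
check: Δy/Fy = (15/16) / (15/2) = 1/8 ✓

α = 1/8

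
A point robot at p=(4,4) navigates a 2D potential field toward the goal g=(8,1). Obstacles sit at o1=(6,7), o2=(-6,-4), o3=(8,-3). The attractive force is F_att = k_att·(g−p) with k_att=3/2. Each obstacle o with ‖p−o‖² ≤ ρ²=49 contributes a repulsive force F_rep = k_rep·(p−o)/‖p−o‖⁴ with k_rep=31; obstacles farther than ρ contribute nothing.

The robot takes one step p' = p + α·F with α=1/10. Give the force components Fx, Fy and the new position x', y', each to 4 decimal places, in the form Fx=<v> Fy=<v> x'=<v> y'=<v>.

Fx=5.6331 Fy=-5.0503 x'=4.5633 y'=3.4950

F_att = 3/2·(g−p) = 3/2·(4,-3) = (6.0000,-4.5000)
o1: d²=13 ≤ ρ²=49; F_rep = 31·(-2,-3)/13² = (-0.3669,-0.5503)
o2: d²=164 > ρ²=49 → inactive
o3: d²=65 > ρ²=49 → inactive
F = F_att + ΣF_rep = (5.6331,-5.0503)
p' = p + 1/10·F = (4.5633,3.4950)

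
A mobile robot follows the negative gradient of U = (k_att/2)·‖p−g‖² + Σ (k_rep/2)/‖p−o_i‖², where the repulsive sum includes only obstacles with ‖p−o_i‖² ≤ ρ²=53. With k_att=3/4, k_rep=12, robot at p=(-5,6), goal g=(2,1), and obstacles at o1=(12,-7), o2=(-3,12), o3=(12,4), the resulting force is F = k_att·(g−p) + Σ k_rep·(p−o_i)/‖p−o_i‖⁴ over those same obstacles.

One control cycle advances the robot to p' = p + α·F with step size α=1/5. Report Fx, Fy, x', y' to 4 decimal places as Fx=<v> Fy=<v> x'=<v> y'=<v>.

F_att = 3/4·(g−p) = 3/4·(7,-5) = (5.2500,-3.7500)
o1: d²=458 > ρ²=53 → inactive
o2: d²=40 ≤ ρ²=53; F_rep = 12·(-2,-6)/40² = (-0.0150,-0.0450)
o3: d²=293 > ρ²=53 → inactive
F = F_att + ΣF_rep = (5.2350,-3.7950)
p' = p + 1/5·F = (-3.9530,5.2410)

Fx=5.2350 Fy=-3.7950 x'=-3.9530 y'=5.2410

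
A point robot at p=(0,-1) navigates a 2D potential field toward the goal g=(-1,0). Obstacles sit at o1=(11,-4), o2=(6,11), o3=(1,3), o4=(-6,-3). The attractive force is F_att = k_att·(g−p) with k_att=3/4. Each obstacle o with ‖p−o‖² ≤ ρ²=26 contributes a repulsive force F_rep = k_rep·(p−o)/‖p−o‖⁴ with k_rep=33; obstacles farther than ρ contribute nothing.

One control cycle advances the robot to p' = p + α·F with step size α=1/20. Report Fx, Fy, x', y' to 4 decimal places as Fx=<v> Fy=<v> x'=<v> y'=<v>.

F_att = 3/4·(g−p) = 3/4·(-1,1) = (-0.7500,0.7500)
o1: d²=130 > ρ²=26 → inactive
o2: d²=180 > ρ²=26 → inactive
o3: d²=17 ≤ ρ²=26; F_rep = 33·(-1,-4)/17² = (-0.1142,-0.4567)
o4: d²=40 > ρ²=26 → inactive
F = F_att + ΣF_rep = (-0.8642,0.2933)
p' = p + 1/20·F = (-0.0432,-0.9853)

Fx=-0.8642 Fy=0.2933 x'=-0.0432 y'=-0.9853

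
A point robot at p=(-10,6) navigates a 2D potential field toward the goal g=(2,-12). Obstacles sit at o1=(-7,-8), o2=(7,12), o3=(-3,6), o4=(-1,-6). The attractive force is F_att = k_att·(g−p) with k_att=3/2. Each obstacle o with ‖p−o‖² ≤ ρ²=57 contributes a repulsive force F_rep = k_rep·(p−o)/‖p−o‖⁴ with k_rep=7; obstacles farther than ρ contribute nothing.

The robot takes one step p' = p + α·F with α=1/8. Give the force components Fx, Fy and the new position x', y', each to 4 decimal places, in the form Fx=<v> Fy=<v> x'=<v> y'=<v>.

F_att = 3/2·(g−p) = 3/2·(12,-18) = (18.0000,-27.0000)
o1: d²=205 > ρ²=57 → inactive
o2: d²=325 > ρ²=57 → inactive
o3: d²=49 ≤ ρ²=57; F_rep = 7·(-7,0)/49² = (-0.0204,0.0000)
o4: d²=225 > ρ²=57 → inactive
F = F_att + ΣF_rep = (17.9796,-27.0000)
p' = p + 1/8·F = (-7.7526,2.6250)

Fx=17.9796 Fy=-27.0000 x'=-7.7526 y'=2.6250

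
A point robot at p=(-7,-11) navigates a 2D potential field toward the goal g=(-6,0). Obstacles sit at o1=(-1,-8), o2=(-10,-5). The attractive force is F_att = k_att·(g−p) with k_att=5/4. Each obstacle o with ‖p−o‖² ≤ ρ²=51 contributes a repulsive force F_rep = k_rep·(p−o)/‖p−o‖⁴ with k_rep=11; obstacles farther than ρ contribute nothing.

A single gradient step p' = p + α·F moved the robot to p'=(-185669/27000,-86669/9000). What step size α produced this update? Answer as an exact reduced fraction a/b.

α = 1/10

F_att = 5/4·(g−p) = 5/4·(1,11) = (1.2500,13.7500)
o1: d²=45 ≤ ρ²=51; F_rep = 11·(-6,-3)/45² = (-0.0326,-0.0163)
o2: d²=45 ≤ ρ²=51; F_rep = 11·(3,-6)/45² = (0.0163,-0.0326)
F = F_att + ΣF_rep = (1.2337,13.7011)
Δp = p'−p = (0.1234,1.3701); α = Δx/Fx = (3331/27000) / (3331/2700) = 1/10
check: Δy/Fy = (12331/9000) / (12331/900) = 1/10 ✓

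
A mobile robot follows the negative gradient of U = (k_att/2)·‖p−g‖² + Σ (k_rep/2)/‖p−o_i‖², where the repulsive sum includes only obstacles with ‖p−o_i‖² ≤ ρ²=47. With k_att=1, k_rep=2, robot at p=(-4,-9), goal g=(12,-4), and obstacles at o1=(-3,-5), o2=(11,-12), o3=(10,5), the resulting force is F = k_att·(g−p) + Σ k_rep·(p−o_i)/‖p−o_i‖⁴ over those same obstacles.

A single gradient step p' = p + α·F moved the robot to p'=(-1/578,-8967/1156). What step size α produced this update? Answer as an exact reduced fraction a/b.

F_att = 1·(g−p) = 1·(16,5) = (16.0000,5.0000)
o1: d²=17 ≤ ρ²=47; F_rep = 2·(-1,-4)/17² = (-0.0069,-0.0277)
o2: d²=234 > ρ²=47 → inactive
o3: d²=392 > ρ²=47 → inactive
F = F_att + ΣF_rep = (15.9931,4.9723)
Δp = p'−p = (3.9983,1.2431); α = Δx/Fx = (2311/578) / (4622/289) = 1/4
check: Δy/Fy = (1437/1156) / (1437/289) = 1/4 ✓

α = 1/4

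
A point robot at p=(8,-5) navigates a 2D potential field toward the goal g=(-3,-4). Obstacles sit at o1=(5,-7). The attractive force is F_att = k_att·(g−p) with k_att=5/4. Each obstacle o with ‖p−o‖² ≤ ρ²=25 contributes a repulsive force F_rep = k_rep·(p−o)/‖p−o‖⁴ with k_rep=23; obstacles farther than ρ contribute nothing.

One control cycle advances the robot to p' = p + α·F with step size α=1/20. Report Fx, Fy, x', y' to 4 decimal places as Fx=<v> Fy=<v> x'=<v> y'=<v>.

F_att = 5/4·(g−p) = 5/4·(-11,1) = (-13.7500,1.2500)
o1: d²=13 ≤ ρ²=25; F_rep = 23·(3,2)/13² = (0.4083,0.2722)
F = F_att + ΣF_rep = (-13.3417,1.5222)
p' = p + 1/20·F = (7.3329,-4.9239)

Fx=-13.3417 Fy=1.5222 x'=7.3329 y'=-4.9239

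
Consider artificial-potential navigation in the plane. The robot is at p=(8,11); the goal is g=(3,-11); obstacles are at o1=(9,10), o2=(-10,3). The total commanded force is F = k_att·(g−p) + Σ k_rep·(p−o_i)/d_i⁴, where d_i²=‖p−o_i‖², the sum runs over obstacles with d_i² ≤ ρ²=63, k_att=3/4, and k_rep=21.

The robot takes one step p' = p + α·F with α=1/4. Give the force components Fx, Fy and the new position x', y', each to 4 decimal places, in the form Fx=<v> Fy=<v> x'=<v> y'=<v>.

Fx=-9.0000 Fy=-11.2500 x'=5.7500 y'=8.1875

F_att = 3/4·(g−p) = 3/4·(-5,-22) = (-3.7500,-16.5000)
o1: d²=2 ≤ ρ²=63; F_rep = 21·(-1,1)/2² = (-5.2500,5.2500)
o2: d²=388 > ρ²=63 → inactive
F = F_att + ΣF_rep = (-9.0000,-11.2500)
p' = p + 1/4·F = (5.7500,8.1875)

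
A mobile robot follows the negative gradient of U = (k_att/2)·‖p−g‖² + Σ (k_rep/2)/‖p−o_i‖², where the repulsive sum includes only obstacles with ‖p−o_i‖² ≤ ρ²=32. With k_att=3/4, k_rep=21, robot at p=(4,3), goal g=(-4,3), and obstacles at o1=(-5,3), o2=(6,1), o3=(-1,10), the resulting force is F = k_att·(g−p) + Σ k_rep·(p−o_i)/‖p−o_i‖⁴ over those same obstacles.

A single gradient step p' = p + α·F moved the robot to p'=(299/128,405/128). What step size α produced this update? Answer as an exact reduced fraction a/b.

F_att = 3/4·(g−p) = 3/4·(-8,0) = (-6.0000,0.0000)
o1: d²=81 > ρ²=32 → inactive
o2: d²=8 ≤ ρ²=32; F_rep = 21·(-2,2)/8² = (-0.6562,0.6562)
o3: d²=74 > ρ²=32 → inactive
F = F_att + ΣF_rep = (-6.6562,0.6562)
Δp = p'−p = (-1.6641,0.1641); α = Δx/Fx = (-213/128) / (-213/32) = 1/4
check: Δy/Fy = (21/128) / (21/32) = 1/4 ✓

α = 1/4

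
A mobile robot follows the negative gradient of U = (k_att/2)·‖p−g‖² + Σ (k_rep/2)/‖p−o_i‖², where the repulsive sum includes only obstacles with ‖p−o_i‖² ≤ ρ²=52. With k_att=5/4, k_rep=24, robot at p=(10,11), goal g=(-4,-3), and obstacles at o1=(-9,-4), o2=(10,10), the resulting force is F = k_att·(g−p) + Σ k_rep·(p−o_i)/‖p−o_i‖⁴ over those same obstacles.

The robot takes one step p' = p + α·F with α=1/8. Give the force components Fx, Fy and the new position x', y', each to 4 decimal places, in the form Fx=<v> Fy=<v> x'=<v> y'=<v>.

F_att = 5/4·(g−p) = 5/4·(-14,-14) = (-17.5000,-17.5000)
o1: d²=586 > ρ²=52 → inactive
o2: d²=1 ≤ ρ²=52; F_rep = 24·(0,1)/1² = (0.0000,24.0000)
F = F_att + ΣF_rep = (-17.5000,6.5000)
p' = p + 1/8·F = (7.8125,11.8125)

Fx=-17.5000 Fy=6.5000 x'=7.8125 y'=11.8125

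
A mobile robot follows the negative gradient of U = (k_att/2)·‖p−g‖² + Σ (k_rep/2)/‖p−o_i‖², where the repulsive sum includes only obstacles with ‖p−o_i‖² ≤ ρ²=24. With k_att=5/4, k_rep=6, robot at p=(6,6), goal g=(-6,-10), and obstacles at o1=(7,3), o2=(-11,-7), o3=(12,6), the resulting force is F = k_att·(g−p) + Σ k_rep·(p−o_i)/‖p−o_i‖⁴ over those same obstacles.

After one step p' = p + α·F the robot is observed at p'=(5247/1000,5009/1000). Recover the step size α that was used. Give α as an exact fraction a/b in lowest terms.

F_att = 5/4·(g−p) = 5/4·(-12,-16) = (-15.0000,-20.0000)
o1: d²=10 ≤ ρ²=24; F_rep = 6·(-1,3)/10² = (-0.0600,0.1800)
o2: d²=458 > ρ²=24 → inactive
o3: d²=36 > ρ²=24 → inactive
F = F_att + ΣF_rep = (-15.0600,-19.8200)
Δp = p'−p = (-0.7530,-0.9910); α = Δx/Fx = (-753/1000) / (-753/50) = 1/20
check: Δy/Fy = (-991/1000) / (-991/50) = 1/20 ✓

α = 1/20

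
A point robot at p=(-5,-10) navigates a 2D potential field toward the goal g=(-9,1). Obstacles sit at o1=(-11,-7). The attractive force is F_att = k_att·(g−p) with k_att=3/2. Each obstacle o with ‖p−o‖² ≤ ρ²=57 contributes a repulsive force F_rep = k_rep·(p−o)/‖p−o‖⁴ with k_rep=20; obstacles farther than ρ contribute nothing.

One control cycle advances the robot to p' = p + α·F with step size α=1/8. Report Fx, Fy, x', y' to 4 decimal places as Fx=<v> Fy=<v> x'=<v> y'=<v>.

Fx=-5.9407 Fy=16.4704 x'=-5.7426 y'=-7.9412

F_att = 3/2·(g−p) = 3/2·(-4,11) = (-6.0000,16.5000)
o1: d²=45 ≤ ρ²=57; F_rep = 20·(6,-3)/45² = (0.0593,-0.0296)
F = F_att + ΣF_rep = (-5.9407,16.4704)
p' = p + 1/8·F = (-5.7426,-7.9412)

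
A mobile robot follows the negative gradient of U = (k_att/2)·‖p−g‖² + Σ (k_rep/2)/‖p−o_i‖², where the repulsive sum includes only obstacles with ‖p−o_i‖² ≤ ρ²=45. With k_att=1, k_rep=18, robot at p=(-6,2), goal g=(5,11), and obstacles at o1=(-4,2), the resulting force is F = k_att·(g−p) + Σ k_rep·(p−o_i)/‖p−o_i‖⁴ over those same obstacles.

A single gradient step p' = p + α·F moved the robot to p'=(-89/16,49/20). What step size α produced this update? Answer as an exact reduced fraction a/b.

α = 1/20

F_att = 1·(g−p) = 1·(11,9) = (11.0000,9.0000)
o1: d²=4 ≤ ρ²=45; F_rep = 18·(-2,0)/4² = (-2.2500,0.0000)
F = F_att + ΣF_rep = (8.7500,9.0000)
Δp = p'−p = (0.4375,0.4500); α = Δx/Fx = (7/16) / (35/4) = 1/20
check: Δy/Fy = (9/20) / (9) = 1/20 ✓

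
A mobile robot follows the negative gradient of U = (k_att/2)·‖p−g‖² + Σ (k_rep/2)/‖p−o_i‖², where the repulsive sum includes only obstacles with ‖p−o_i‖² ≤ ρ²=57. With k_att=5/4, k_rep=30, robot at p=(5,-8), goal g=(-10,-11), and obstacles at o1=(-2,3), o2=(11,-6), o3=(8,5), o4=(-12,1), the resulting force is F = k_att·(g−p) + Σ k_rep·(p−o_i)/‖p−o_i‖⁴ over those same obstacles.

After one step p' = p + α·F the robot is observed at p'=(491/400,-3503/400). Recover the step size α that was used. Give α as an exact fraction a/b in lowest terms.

F_att = 5/4·(g−p) = 5/4·(-15,-3) = (-18.7500,-3.7500)
o1: d²=170 > ρ²=57 → inactive
o2: d²=40 ≤ ρ²=57; F_rep = 30·(-6,-2)/40² = (-0.1125,-0.0375)
o3: d²=178 > ρ²=57 → inactive
o4: d²=370 > ρ²=57 → inactive
F = F_att + ΣF_rep = (-18.8625,-3.7875)
Δp = p'−p = (-3.7725,-0.7575); α = Δx/Fx = (-1509/400) / (-1509/80) = 1/5
check: Δy/Fy = (-303/400) / (-303/80) = 1/5 ✓

α = 1/5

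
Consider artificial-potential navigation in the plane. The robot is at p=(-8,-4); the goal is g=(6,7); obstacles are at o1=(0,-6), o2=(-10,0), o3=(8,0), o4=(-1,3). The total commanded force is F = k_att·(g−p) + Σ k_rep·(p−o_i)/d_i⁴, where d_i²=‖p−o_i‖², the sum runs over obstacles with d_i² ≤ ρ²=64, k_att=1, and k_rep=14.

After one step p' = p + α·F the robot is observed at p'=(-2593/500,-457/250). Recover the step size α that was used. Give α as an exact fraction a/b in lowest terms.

F_att = 1·(g−p) = 1·(14,11) = (14.0000,11.0000)
o1: d²=68 > ρ²=64 → inactive
o2: d²=20 ≤ ρ²=64; F_rep = 14·(2,-4)/20² = (0.0700,-0.1400)
o3: d²=272 > ρ²=64 → inactive
o4: d²=98 > ρ²=64 → inactive
F = F_att + ΣF_rep = (14.0700,10.8600)
Δp = p'−p = (2.8140,2.1720); α = Δx/Fx = (1407/500) / (1407/100) = 1/5
check: Δy/Fy = (543/250) / (543/50) = 1/5 ✓

α = 1/5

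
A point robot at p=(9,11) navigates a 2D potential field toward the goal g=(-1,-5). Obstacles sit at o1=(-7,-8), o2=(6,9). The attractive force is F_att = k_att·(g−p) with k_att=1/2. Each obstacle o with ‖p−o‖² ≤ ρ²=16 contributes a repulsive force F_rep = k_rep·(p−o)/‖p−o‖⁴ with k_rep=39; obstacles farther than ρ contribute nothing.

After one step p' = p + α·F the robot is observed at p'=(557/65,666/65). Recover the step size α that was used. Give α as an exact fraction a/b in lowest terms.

α = 1/10

F_att = 1/2·(g−p) = 1/2·(-10,-16) = (-5.0000,-8.0000)
o1: d²=617 > ρ²=16 → inactive
o2: d²=13 ≤ ρ²=16; F_rep = 39·(3,2)/13² = (0.6923,0.4615)
F = F_att + ΣF_rep = (-4.3077,-7.5385)
Δp = p'−p = (-0.4308,-0.7538); α = Δx/Fx = (-28/65) / (-56/13) = 1/10
check: Δy/Fy = (-49/65) / (-98/13) = 1/10 ✓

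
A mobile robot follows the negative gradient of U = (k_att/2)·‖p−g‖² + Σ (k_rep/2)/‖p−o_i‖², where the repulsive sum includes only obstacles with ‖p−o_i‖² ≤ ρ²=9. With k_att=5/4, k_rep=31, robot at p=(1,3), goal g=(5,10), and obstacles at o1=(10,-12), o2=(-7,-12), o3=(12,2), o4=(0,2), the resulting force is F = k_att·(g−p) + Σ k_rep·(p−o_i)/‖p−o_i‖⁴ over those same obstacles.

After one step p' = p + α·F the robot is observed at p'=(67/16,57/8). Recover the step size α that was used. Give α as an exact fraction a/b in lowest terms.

α = 1/4

F_att = 5/4·(g−p) = 5/4·(4,7) = (5.0000,8.7500)
o1: d²=306 > ρ²=9 → inactive
o2: d²=289 > ρ²=9 → inactive
o3: d²=122 > ρ²=9 → inactive
o4: d²=2 ≤ ρ²=9; F_rep = 31·(1,1)/2² = (7.7500,7.7500)
F = F_att + ΣF_rep = (12.7500,16.5000)
Δp = p'−p = (3.1875,4.1250); α = Δx/Fx = (51/16) / (51/4) = 1/4
check: Δy/Fy = (33/8) / (33/2) = 1/4 ✓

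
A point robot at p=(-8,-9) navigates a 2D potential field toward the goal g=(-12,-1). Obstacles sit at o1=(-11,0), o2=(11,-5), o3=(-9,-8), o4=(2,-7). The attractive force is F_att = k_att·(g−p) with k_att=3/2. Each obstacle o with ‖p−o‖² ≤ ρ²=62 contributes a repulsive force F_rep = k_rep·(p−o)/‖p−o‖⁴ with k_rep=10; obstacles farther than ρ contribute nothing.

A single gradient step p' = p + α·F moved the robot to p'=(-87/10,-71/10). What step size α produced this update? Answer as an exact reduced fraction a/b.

α = 1/5

F_att = 3/2·(g−p) = 3/2·(-4,8) = (-6.0000,12.0000)
o1: d²=90 > ρ²=62 → inactive
o2: d²=377 > ρ²=62 → inactive
o3: d²=2 ≤ ρ²=62; F_rep = 10·(1,-1)/2² = (2.5000,-2.5000)
o4: d²=104 > ρ²=62 → inactive
F = F_att + ΣF_rep = (-3.5000,9.5000)
Δp = p'−p = (-0.7000,1.9000); α = Δx/Fx = (-7/10) / (-7/2) = 1/5
check: Δy/Fy = (19/10) / (19/2) = 1/5 ✓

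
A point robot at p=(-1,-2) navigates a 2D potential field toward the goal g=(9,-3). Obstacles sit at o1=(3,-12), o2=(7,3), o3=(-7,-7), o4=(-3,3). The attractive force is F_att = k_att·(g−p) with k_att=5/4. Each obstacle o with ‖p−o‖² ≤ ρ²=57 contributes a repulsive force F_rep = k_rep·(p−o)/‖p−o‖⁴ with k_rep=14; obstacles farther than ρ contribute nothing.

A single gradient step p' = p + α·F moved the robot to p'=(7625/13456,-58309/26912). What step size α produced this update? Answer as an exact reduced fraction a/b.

α = 1/8

F_att = 5/4·(g−p) = 5/4·(10,-1) = (12.5000,-1.2500)
o1: d²=116 > ρ²=57 → inactive
o2: d²=89 > ρ²=57 → inactive
o3: d²=61 > ρ²=57 → inactive
o4: d²=29 ≤ ρ²=57; F_rep = 14·(2,-5)/29² = (0.0333,-0.0832)
F = F_att + ΣF_rep = (12.5333,-1.3332)
Δp = p'−p = (1.5667,-0.1667); α = Δx/Fx = (21081/13456) / (21081/1682) = 1/8
check: Δy/Fy = (-4485/26912) / (-4485/3364) = 1/8 ✓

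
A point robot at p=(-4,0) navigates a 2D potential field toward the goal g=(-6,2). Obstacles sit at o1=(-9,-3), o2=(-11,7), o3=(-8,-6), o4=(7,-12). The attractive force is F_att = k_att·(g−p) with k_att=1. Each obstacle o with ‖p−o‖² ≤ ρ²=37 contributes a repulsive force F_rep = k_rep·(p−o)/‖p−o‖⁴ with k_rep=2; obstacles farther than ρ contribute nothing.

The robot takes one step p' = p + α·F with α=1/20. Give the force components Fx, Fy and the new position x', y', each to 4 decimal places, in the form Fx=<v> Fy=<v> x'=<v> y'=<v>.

Fx=-1.9913 Fy=2.0052 x'=-4.0996 y'=0.1003

F_att = 1·(g−p) = 1·(-2,2) = (-2.0000,2.0000)
o1: d²=34 ≤ ρ²=37; F_rep = 2·(5,3)/34² = (0.0087,0.0052)
o2: d²=98 > ρ²=37 → inactive
o3: d²=52 > ρ²=37 → inactive
o4: d²=265 > ρ²=37 → inactive
F = F_att + ΣF_rep = (-1.9913,2.0052)
p' = p + 1/20·F = (-4.0996,0.1003)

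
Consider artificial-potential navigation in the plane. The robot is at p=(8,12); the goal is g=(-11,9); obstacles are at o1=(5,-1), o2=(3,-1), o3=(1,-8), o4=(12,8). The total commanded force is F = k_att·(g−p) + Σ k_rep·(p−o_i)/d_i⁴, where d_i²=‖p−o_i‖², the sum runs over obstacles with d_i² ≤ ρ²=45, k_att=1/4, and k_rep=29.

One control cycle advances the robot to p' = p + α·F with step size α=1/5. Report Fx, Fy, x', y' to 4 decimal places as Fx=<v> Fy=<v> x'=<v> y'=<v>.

F_att = 1/4·(g−p) = 1/4·(-19,-3) = (-4.7500,-0.7500)
o1: d²=178 > ρ²=45 → inactive
o2: d²=194 > ρ²=45 → inactive
o3: d²=449 > ρ²=45 → inactive
o4: d²=32 ≤ ρ²=45; F_rep = 29·(-4,4)/32² = (-0.1133,0.1133)
F = F_att + ΣF_rep = (-4.8633,-0.6367)
p' = p + 1/5·F = (7.0273,11.8727)

Fx=-4.8633 Fy=-0.6367 x'=7.0273 y'=11.8727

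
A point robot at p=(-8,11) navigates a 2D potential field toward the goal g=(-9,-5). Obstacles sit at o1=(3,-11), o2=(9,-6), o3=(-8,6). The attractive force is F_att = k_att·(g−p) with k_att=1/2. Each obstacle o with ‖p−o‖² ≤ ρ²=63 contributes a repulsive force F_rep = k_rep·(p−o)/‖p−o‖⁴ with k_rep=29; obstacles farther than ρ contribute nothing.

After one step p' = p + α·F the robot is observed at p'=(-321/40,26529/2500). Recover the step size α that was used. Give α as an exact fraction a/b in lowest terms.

F_att = 1/2·(g−p) = 1/2·(-1,-16) = (-0.5000,-8.0000)
o1: d²=605 > ρ²=63 → inactive
o2: d²=578 > ρ²=63 → inactive
o3: d²=25 ≤ ρ²=63; F_rep = 29·(0,5)/25² = (0.0000,0.2320)
F = F_att + ΣF_rep = (-0.5000,-7.7680)
Δp = p'−p = (-0.0250,-0.3884); α = Δx/Fx = (-1/40) / (-1/2) = 1/20
check: Δy/Fy = (-971/2500) / (-971/125) = 1/20 ✓

α = 1/20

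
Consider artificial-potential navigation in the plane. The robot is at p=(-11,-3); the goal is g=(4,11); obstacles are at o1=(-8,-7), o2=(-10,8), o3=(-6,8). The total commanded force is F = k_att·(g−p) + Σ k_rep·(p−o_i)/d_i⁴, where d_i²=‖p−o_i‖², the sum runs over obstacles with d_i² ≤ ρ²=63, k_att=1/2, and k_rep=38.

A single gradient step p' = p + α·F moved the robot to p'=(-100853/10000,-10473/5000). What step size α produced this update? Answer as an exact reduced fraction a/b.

F_att = 1/2·(g−p) = 1/2·(15,14) = (7.5000,7.0000)
o1: d²=25 ≤ ρ²=63; F_rep = 38·(-3,4)/25² = (-0.1824,0.2432)
o2: d²=122 > ρ²=63 → inactive
o3: d²=146 > ρ²=63 → inactive
F = F_att + ΣF_rep = (7.3176,7.2432)
Δp = p'−p = (0.9147,0.9054); α = Δx/Fx = (9147/10000) / (9147/1250) = 1/8
check: Δy/Fy = (4527/5000) / (4527/625) = 1/8 ✓

α = 1/8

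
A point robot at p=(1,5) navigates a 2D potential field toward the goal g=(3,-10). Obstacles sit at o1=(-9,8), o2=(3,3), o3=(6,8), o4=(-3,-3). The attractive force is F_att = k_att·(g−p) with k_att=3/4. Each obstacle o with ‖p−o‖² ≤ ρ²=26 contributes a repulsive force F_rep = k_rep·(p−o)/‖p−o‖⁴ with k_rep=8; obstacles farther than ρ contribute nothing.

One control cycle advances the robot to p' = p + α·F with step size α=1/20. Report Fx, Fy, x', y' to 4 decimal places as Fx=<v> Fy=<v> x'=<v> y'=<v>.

F_att = 3/4·(g−p) = 3/4·(2,-15) = (1.5000,-11.2500)
o1: d²=109 > ρ²=26 → inactive
o2: d²=8 ≤ ρ²=26; F_rep = 8·(-2,2)/8² = (-0.2500,0.2500)
o3: d²=34 > ρ²=26 → inactive
o4: d²=80 > ρ²=26 → inactive
F = F_att + ΣF_rep = (1.2500,-11.0000)
p' = p + 1/20·F = (1.0625,4.4500)

Fx=1.2500 Fy=-11.0000 x'=1.0625 y'=4.4500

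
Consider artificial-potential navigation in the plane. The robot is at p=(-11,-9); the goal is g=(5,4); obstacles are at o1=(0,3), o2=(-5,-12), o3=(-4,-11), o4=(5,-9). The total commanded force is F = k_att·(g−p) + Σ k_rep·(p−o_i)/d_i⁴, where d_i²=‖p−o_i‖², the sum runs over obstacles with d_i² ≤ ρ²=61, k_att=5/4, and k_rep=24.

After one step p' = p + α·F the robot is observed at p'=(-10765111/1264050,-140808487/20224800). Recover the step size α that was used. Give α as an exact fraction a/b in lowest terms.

α = 1/8

F_att = 5/4·(g−p) = 5/4·(16,13) = (20.0000,16.2500)
o1: d²=265 > ρ²=61 → inactive
o2: d²=45 ≤ ρ²=61; F_rep = 24·(-6,3)/45² = (-0.0711,0.0356)
o3: d²=53 ≤ ρ²=61; F_rep = 24·(-7,2)/53² = (-0.0598,0.0171)
o4: d²=256 > ρ²=61 → inactive
F = F_att + ΣF_rep = (19.8691,16.3026)
Δp = p'−p = (2.4836,2.0378); α = Δx/Fx = (3139439/1264050) / (12557756/632025) = 1/8
check: Δy/Fy = (41214713/20224800) / (41214713/2528100) = 1/8 ✓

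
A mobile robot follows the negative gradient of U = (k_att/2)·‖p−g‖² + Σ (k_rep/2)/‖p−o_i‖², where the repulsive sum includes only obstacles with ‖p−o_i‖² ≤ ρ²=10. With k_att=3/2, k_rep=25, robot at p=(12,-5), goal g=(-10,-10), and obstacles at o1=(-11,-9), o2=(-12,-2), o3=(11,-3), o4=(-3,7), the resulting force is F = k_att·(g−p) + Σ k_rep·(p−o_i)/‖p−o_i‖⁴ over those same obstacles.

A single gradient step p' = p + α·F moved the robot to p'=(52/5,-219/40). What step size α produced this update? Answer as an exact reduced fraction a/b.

α = 1/20

F_att = 3/2·(g−p) = 3/2·(-22,-5) = (-33.0000,-7.5000)
o1: d²=545 > ρ²=10 → inactive
o2: d²=585 > ρ²=10 → inactive
o3: d²=5 ≤ ρ²=10; F_rep = 25·(1,-2)/5² = (1.0000,-2.0000)
o4: d²=369 > ρ²=10 → inactive
F = F_att + ΣF_rep = (-32.0000,-9.5000)
Δp = p'−p = (-1.6000,-0.4750); α = Δx/Fx = (-8/5) / (-32) = 1/20
check: Δy/Fy = (-19/40) / (-19/2) = 1/20 ✓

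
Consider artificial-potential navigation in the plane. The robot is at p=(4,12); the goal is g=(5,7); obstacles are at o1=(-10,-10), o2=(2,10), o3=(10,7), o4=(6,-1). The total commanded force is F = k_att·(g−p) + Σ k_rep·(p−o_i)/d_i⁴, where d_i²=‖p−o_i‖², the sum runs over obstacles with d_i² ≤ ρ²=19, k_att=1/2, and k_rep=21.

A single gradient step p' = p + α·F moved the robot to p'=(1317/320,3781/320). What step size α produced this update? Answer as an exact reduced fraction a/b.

F_att = 1/2·(g−p) = 1/2·(1,-5) = (0.5000,-2.5000)
o1: d²=680 > ρ²=19 → inactive
o2: d²=8 ≤ ρ²=19; F_rep = 21·(2,2)/8² = (0.6562,0.6562)
o3: d²=61 > ρ²=19 → inactive
o4: d²=173 > ρ²=19 → inactive
F = F_att + ΣF_rep = (1.1562,-1.8438)
Δp = p'−p = (0.1156,-0.1844); α = Δx/Fx = (37/320) / (37/32) = 1/10
check: Δy/Fy = (-59/320) / (-59/32) = 1/10 ✓

α = 1/10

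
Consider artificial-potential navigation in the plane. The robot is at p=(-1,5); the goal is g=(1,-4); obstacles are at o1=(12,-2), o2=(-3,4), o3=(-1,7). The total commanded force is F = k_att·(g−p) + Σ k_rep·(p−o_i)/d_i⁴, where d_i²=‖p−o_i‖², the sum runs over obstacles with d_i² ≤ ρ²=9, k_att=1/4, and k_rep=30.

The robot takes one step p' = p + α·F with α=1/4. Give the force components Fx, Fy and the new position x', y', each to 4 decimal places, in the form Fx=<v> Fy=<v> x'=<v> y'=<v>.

F_att = 1/4·(g−p) = 1/4·(2,-9) = (0.5000,-2.2500)
o1: d²=218 > ρ²=9 → inactive
o2: d²=5 ≤ ρ²=9; F_rep = 30·(2,1)/5² = (2.4000,1.2000)
o3: d²=4 ≤ ρ²=9; F_rep = 30·(0,-2)/4² = (0.0000,-3.7500)
F = F_att + ΣF_rep = (2.9000,-4.8000)
p' = p + 1/4·F = (-0.2750,3.8000)

Fx=2.9000 Fy=-4.8000 x'=-0.2750 y'=3.8000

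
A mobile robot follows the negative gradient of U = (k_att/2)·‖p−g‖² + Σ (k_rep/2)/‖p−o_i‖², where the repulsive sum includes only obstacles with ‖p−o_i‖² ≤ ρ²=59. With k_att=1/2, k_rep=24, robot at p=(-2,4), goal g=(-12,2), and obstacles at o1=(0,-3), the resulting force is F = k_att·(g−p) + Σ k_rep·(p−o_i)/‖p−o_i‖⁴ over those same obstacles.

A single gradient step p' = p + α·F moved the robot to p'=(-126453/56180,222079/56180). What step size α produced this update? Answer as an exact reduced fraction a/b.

F_att = 1/2·(g−p) = 1/2·(-10,-2) = (-5.0000,-1.0000)
o1: d²=53 ≤ ρ²=59; F_rep = 24·(-2,7)/53² = (-0.0171,0.0598)
F = F_att + ΣF_rep = (-5.0171,-0.9402)
Δp = p'−p = (-0.2509,-0.0470); α = Δx/Fx = (-14093/56180) / (-14093/2809) = 1/20
check: Δy/Fy = (-2641/56180) / (-2641/2809) = 1/20 ✓

α = 1/20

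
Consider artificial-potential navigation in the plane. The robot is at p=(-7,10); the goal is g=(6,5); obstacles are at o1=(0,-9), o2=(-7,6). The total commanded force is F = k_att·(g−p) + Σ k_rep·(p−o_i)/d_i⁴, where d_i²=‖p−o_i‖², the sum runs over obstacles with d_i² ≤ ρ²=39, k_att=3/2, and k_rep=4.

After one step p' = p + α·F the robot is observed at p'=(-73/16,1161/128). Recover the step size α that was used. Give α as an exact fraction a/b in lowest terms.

F_att = 3/2·(g−p) = 3/2·(13,-5) = (19.5000,-7.5000)
o1: d²=410 > ρ²=39 → inactive
o2: d²=16 ≤ ρ²=39; F_rep = 4·(0,4)/16² = (0.0000,0.0625)
F = F_att + ΣF_rep = (19.5000,-7.4375)
Δp = p'−p = (2.4375,-0.9297); α = Δx/Fx = (39/16) / (39/2) = 1/8
check: Δy/Fy = (-119/128) / (-119/16) = 1/8 ✓

α = 1/8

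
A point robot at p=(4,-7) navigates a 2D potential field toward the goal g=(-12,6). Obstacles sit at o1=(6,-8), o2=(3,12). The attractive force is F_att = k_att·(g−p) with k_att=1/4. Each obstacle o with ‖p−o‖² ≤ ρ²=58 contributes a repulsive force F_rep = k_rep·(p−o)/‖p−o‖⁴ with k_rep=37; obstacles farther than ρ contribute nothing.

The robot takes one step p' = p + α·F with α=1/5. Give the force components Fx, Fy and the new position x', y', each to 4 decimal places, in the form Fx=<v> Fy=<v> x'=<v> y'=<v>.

F_att = 1/4·(g−p) = 1/4·(-16,13) = (-4.0000,3.2500)
o1: d²=5 ≤ ρ²=58; F_rep = 37·(-2,1)/5² = (-2.9600,1.4800)
o2: d²=362 > ρ²=58 → inactive
F = F_att + ΣF_rep = (-6.9600,4.7300)
p' = p + 1/5·F = (2.6080,-6.0540)

Fx=-6.9600 Fy=4.7300 x'=2.6080 y'=-6.0540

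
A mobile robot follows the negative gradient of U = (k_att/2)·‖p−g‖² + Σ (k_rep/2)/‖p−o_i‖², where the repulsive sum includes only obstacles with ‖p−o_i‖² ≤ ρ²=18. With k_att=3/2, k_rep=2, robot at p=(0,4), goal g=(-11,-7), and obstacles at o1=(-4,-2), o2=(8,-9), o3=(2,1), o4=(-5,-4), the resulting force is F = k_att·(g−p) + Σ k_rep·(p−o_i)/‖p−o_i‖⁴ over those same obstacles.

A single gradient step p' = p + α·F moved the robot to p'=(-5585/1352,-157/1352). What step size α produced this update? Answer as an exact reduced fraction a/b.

α = 1/4

F_att = 3/2·(g−p) = 3/2·(-11,-11) = (-16.5000,-16.5000)
o1: d²=52 > ρ²=18 → inactive
o2: d²=233 > ρ²=18 → inactive
o3: d²=13 ≤ ρ²=18; F_rep = 2·(-2,3)/13² = (-0.0237,0.0355)
o4: d²=89 > ρ²=18 → inactive
F = F_att + ΣF_rep = (-16.5237,-16.4645)
Δp = p'−p = (-4.1309,-4.1161); α = Δx/Fx = (-5585/1352) / (-5585/338) = 1/4
check: Δy/Fy = (-5565/1352) / (-5565/338) = 1/4 ✓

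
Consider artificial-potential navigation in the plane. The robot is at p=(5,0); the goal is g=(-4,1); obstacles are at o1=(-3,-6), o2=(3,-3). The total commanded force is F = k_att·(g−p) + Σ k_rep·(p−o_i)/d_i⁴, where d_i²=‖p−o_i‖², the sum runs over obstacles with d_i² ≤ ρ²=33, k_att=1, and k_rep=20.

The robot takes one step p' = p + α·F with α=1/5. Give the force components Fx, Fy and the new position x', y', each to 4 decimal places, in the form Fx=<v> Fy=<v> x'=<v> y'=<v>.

F_att = 1·(g−p) = 1·(-9,1) = (-9.0000,1.0000)
o1: d²=100 > ρ²=33 → inactive
o2: d²=13 ≤ ρ²=33; F_rep = 20·(2,3)/13² = (0.2367,0.3550)
F = F_att + ΣF_rep = (-8.7633,1.3550)
p' = p + 1/5·F = (3.2473,0.2710)

Fx=-8.7633 Fy=1.3550 x'=3.2473 y'=0.2710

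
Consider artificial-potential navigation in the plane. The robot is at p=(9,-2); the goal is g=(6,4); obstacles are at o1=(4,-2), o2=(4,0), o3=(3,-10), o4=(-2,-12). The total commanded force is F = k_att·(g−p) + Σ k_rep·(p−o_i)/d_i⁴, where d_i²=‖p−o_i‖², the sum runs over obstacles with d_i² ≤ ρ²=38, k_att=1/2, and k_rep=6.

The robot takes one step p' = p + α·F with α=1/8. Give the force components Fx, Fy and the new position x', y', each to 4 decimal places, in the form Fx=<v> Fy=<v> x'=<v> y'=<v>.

Fx=-1.4163 Fy=2.9857 x'=8.8230 y'=-1.6268

F_att = 1/2·(g−p) = 1/2·(-3,6) = (-1.5000,3.0000)
o1: d²=25 ≤ ρ²=38; F_rep = 6·(5,0)/25² = (0.0480,0.0000)
o2: d²=29 ≤ ρ²=38; F_rep = 6·(5,-2)/29² = (0.0357,-0.0143)
o3: d²=100 > ρ²=38 → inactive
o4: d²=221 > ρ²=38 → inactive
F = F_att + ΣF_rep = (-1.4163,2.9857)
p' = p + 1/8·F = (8.8230,-1.6268)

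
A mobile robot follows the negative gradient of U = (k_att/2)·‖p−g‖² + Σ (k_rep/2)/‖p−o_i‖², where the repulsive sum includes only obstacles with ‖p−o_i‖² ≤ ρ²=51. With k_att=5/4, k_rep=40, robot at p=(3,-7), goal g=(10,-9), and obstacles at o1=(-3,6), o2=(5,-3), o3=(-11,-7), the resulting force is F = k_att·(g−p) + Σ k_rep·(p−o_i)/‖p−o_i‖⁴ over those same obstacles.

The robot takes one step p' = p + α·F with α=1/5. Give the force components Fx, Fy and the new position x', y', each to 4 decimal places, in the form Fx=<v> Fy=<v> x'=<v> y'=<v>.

F_att = 5/4·(g−p) = 5/4·(7,-2) = (8.7500,-2.5000)
o1: d²=205 > ρ²=51 → inactive
o2: d²=20 ≤ ρ²=51; F_rep = 40·(-2,-4)/20² = (-0.2000,-0.4000)
o3: d²=196 > ρ²=51 → inactive
F = F_att + ΣF_rep = (8.5500,-2.9000)
p' = p + 1/5·F = (4.7100,-7.5800)

Fx=8.5500 Fy=-2.9000 x'=4.7100 y'=-7.5800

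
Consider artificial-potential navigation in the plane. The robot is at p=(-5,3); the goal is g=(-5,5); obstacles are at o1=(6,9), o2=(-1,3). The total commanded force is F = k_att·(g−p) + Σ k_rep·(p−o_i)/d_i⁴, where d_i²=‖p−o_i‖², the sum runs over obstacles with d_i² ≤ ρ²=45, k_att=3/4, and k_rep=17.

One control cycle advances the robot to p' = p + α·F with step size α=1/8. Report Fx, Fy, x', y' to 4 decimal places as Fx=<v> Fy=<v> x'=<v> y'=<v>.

Fx=-0.2656 Fy=1.5000 x'=-5.0332 y'=3.1875

F_att = 3/4·(g−p) = 3/4·(0,2) = (0.0000,1.5000)
o1: d²=157 > ρ²=45 → inactive
o2: d²=16 ≤ ρ²=45; F_rep = 17·(-4,0)/16² = (-0.2656,0.0000)
F = F_att + ΣF_rep = (-0.2656,1.5000)
p' = p + 1/8·F = (-5.0332,3.1875)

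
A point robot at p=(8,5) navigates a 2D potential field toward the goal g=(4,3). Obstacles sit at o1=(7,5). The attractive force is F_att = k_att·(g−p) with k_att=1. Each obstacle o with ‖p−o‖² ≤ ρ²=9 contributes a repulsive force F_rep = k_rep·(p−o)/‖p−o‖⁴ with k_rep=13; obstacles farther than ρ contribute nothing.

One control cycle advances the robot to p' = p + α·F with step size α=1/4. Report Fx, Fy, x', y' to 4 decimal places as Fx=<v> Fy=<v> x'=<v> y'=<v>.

F_att = 1·(g−p) = 1·(-4,-2) = (-4.0000,-2.0000)
o1: d²=1 ≤ ρ²=9; F_rep = 13·(1,0)/1² = (13.0000,0.0000)
F = F_att + ΣF_rep = (9.0000,-2.0000)
p' = p + 1/4·F = (10.2500,4.5000)

Fx=9.0000 Fy=-2.0000 x'=10.2500 y'=4.5000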